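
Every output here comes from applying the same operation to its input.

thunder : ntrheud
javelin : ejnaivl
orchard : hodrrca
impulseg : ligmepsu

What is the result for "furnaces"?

afsuercn

The rule is to take characters alternately from the front and the back (1st, last, 2nd, 2nd-last, ...), then move the last character to the front.
On "furnaces": the first step gives "fsuercna", and the second then gives "afsuercn".
(Check on "impulseg": → "igmepsul" → "ligmepsu" ✓)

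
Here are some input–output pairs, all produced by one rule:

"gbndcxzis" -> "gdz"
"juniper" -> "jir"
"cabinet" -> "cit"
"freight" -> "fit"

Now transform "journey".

What's happening: keep one character in every 3, starting at position 1 (positions 1st, 4th, 7th, ...).
Applying that to "journey" gives "jry".

jry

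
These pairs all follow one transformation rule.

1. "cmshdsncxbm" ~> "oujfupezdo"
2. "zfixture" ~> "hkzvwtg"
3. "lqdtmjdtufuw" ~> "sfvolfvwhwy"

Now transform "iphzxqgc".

rjbzsie

The pattern: delete the first character, then shift every letter 2 places forward in the alphabet (wrapping around).
"iphzxqgc" → "rjbzsie".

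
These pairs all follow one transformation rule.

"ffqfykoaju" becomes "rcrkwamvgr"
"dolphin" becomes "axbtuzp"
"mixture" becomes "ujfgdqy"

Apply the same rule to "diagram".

Rule — shift every letter 12 places forward in the alphabet (wrapping around), then move the first character to the end.
For "diagram", step one produces "pumsdmy"; step two turns that into "umsdmyp".

umsdmyp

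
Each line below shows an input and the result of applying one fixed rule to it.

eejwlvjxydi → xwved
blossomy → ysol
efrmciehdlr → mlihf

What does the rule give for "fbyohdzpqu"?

upodb

Looking at the pairs, the operation is to keep every other character starting from the second (positions 2nd, 4th, 6th, ...), then sort the characters into reverse alphabetical order.
Applying both steps to "fbyohdzpqu": "bodpu", then "upodb".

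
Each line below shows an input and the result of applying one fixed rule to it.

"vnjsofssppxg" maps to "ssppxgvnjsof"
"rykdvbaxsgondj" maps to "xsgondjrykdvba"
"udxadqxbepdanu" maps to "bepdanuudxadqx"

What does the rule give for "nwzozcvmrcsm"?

vmrcsmnwzozc

Rule — swap the front and back halves of the string.
For "nwzozcvmrcsm" the result is "vmrcsmnwzozc".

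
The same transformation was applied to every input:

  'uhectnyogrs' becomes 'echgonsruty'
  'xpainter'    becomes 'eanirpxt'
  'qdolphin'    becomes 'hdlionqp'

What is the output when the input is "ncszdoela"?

The transformation: sort the characters into alphabetical order, then swap each adjacent pair of characters (1↔2, 3↔4, ...).
Applying both steps to "ncszdoela": "acdelnosz", then "caednlsoz".
(Check on "qdolphin": → "dhilnopq" → "hdlionqp" ✓)

caednlsoz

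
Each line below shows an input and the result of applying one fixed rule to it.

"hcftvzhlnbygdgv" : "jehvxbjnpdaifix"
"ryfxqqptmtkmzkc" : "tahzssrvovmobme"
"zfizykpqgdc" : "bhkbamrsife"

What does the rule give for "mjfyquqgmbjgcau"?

The rule is to shift every letter 2 places forward in the alphabet (wrapping around).
"mjfyquqgmbjgcau" → "olhaswsiodliecw".

olhaswsiodliecw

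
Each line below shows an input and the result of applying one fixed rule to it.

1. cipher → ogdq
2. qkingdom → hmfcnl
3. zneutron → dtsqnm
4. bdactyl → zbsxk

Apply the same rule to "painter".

Each output is the input with this applied: shift every letter 1 place backward in the alphabet (wrapping around), then delete the first 2 characters.
"painter" → "ozhmsdq" → "hmsdq".

hmsdq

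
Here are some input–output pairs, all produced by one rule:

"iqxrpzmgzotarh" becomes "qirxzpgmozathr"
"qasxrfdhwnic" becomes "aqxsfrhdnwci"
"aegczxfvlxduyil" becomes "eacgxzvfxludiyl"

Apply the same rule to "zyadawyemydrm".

yzdawaeyymrdm

Looking at the pairs, the operation is to swap each adjacent pair of characters (1↔2, 3↔4, ...).
Applying that to "zyadawyemydrm" gives "yzdawaeyymrdm".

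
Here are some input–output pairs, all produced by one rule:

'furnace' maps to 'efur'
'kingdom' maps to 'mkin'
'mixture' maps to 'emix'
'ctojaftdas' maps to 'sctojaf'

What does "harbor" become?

rha

In each case the input is transformed by: move the last character to the front, then delete the last 3 characters.
For "harbor", step one produces "rharbo"; step two turns that into "rha".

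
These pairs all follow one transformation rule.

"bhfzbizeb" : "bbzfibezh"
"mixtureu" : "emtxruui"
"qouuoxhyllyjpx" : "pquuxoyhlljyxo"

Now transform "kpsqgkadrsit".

The pattern: swap each adjacent pair of characters (1↔2, 3↔4, ...), then swap the first and last characters.
Working it through for "kpsqgkadrsit": intermediate "pkqskgdasrti", final "ikqskgdasrtp".

ikqskgdasrtp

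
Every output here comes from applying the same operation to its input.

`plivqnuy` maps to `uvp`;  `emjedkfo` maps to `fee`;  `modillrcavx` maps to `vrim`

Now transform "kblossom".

ook

Looking at the pairs, the operation is to reverse the string, then keep one character in every 3, starting at position 2 (positions 2nd, 5th, 8th, ...).
Working it through for "kblossom": intermediate "mossolbk", final "ook".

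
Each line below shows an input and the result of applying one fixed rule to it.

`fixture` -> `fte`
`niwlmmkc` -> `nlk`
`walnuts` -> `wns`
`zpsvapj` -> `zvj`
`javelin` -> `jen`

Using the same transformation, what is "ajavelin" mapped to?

avi

The pattern: keep one character in every 3, starting at position 1 (positions 1st, 4th, 7th, ...).
"ajavelin" → "avi".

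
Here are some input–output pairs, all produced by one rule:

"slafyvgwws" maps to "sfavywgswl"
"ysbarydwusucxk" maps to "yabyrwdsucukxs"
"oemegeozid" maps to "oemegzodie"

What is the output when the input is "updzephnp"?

The rule is to swap each adjacent pair of characters (1↔2, 3↔4, ...), then move the first character to the end.
For "updzephnp", step one produces "puzdpenhp"; step two turns that into "uzdpenhpp".
(Check on "slafyvgwws": → "lsfavywgsw" → "sfavywgswl" ✓)

uzdpenhpp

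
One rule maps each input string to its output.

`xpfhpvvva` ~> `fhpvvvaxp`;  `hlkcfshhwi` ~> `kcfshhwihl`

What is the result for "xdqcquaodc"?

qcquaodcxd

The pattern: move the first 2 characters to the end (rotate left by 2).
Applying that to "xdqcquaodc" gives "qcquaodcxd".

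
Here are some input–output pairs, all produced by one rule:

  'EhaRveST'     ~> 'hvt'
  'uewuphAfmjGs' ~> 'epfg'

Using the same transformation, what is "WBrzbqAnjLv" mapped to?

The pattern: keep one character in every 3, starting at position 2 (positions 2nd, 5th, 8th, ...), then convert every letter to lowercase.
For "WBrzbqAnjLv" the result is "bbnv".

bbnv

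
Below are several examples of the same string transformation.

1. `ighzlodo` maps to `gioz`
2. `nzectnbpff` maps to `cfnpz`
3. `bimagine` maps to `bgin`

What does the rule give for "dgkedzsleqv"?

The rule is to sort the characters into alphabetical order, then keep every other character starting from the second (positions 2nd, 4th, 6th, ...).
"dgkedzsleqv" → "ddeegklqsvz" → "dekqv".
(Check on "bimagine": → "abegiimn" → "bgin" ✓)

dekqv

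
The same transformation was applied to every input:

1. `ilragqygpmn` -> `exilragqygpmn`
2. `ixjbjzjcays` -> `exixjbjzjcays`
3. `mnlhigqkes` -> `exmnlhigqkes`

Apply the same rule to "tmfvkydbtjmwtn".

extmfvkydbtjmwtn

What's happening: prepend "ex".
So "tmfvkydbtjmwtn" becomes "extmfvkydbtjmwtn".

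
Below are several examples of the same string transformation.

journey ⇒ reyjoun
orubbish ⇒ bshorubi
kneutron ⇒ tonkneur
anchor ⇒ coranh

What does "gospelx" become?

plxgose

What's happening: move the last 3 characters to the front (rotate right by 3), then swap the first and last characters.
Working it through for "gospelx": intermediate "elxgosp", final "plxgose".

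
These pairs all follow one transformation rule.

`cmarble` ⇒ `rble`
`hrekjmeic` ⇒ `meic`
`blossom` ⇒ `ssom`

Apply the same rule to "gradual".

dual

The transformation: keep only the last 4 characters.
On "gradual" that produces "dual".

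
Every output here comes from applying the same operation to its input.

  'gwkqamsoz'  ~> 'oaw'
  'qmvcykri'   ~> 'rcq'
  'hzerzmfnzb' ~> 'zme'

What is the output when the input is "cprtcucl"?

ctc

What's happening: reverse the string, then keep one character in every 3, starting at position 2 (positions 2nd, 5th, 8th, ...).
So "cprtcucl" becomes "ctc".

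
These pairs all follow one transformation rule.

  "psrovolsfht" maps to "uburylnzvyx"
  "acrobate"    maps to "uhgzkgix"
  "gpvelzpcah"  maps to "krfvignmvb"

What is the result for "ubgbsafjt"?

What's happening: move the first 3 characters to the end (rotate left by 3), then shift every letter 6 places forward in the alphabet (wrapping around).
On "ubgbsafjt": the first step gives "bsafjtubg", and the second then gives "hyglpzahm".

hyglpzahm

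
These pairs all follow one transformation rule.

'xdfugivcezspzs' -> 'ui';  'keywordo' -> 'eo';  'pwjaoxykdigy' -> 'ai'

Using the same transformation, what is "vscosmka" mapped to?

oa

The transformation: keep every other character starting from the second (positions 2nd, 4th, 6th, ...), then keep only the vowels.
For "vscosmka" the result is "oa".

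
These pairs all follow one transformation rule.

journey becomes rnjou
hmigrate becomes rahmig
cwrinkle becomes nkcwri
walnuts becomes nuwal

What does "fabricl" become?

The rule is to delete the last 2 characters, then move the last 2 characters to the front (rotate right by 2).
"fabricl" → "fabri" → "rifab".

rifab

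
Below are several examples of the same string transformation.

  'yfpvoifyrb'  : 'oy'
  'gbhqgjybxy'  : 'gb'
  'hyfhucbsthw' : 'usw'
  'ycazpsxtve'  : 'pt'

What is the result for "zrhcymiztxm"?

The transformation: delete the first 2 characters, then keep one character in every 3, starting at position 3 (positions 3rd, 6th, 9th, ...).
On "zrhcymiztxm": the first step gives "hcymiztxm", and the second then gives "yzm".

yzm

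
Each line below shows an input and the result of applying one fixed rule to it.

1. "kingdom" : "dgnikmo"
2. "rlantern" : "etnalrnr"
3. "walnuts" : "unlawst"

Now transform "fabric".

rbafci

Rule — reverse the string, then move the first 2 characters to the end (rotate left by 2).
Starting from "fabric": after the first operation, "cirbaf"; after the second, "rbafci".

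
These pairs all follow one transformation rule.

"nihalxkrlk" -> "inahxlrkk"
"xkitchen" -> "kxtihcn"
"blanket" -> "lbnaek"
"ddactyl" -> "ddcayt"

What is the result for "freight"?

The transformation: swap each adjacent pair of characters (1↔2, 3↔4, ...), then delete the last character.
"freight" → "rfiehgt" → "rfiehg".

rfiehg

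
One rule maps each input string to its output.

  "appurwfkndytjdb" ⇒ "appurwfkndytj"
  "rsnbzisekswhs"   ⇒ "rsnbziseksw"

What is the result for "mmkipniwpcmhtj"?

Rule — delete the last 2 characters.
Doing the same to "mmkipniwpcmhtj": "mmkipniwpcmh".

mmkipniwpcmh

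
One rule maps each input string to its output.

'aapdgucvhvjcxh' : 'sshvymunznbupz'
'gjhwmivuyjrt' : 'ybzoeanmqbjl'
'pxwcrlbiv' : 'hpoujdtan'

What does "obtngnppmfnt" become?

What's happening: shift every letter 8 places backward in the alphabet (wrapping around).
Applying that to "obtngnppmfnt" gives "gtlfyfhhexfl".

gtlfyfhhexfl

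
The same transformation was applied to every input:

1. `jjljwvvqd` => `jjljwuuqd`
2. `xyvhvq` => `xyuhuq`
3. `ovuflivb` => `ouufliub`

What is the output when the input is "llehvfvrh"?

The rule is to replace every "v" with "u".
On "llehvfvrh" that produces "llehufurh".

llehufurh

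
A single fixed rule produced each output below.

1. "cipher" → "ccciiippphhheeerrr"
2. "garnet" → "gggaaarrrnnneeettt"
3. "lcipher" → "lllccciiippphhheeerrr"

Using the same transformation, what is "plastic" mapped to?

ppplllaaassstttiiiccc

Each output is the input with this applied: repeat every character 3 times.
"plastic" → "ppplllaaassstttiiiccc".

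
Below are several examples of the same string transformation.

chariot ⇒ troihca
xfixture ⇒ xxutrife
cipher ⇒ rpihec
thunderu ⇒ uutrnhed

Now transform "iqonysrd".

ysrqonid

In each case the input is transformed by: sort the characters into reverse alphabetical order.
Doing the same to "iqonysrd": "ysrqonid".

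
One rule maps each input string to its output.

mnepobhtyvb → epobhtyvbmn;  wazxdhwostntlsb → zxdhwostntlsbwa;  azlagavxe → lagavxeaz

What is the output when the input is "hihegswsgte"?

hegswsgtehi

Each output is the input with this applied: move the first 2 characters to the end (rotate left by 2).
Applying that to "hihegswsgte" gives "hegswsgtehi".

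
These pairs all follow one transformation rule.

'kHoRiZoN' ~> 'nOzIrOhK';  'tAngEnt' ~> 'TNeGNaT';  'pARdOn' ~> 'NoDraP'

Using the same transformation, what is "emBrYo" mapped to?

OyRbME

Each output is the input with this applied: reverse the string, then flip the case of every letter.
For "emBrYo", step one produces "oYrBme"; step two turns that into "OyRbME".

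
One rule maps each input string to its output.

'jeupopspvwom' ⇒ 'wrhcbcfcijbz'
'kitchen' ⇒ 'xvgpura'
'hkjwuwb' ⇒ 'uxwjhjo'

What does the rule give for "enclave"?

rapynir

Looking at the pairs, the operation is to shift every letter 13 places forward in the alphabet (wrapping around) — i.e. ROT13.
Doing the same to "enclave": "rapynir".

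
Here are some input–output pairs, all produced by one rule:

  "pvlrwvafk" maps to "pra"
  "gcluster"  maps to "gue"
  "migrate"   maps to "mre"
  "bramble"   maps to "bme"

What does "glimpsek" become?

The transformation: keep one character in every 3, starting at position 1 (positions 1st, 4th, 7th, ...).
"glimpsek" → "gme".

gme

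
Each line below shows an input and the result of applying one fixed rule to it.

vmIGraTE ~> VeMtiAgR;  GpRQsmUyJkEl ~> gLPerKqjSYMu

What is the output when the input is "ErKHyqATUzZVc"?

The pattern: take characters alternately from the front and the back (1st, last, 2nd, 2nd-last, ...), then flip the case of every letter.
For "ErKHyqATUzZVc", step one produces "EcrVKZHzyUqTA"; step two turns that into "eCRvkzhZYuQta".

eCRvkzhZYuQta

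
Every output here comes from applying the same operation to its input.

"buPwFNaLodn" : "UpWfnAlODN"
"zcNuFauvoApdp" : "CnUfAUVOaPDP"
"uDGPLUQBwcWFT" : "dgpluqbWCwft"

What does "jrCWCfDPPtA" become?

The pattern: delete the first character, then flip the case of every letter.
For "jrCWCfDPPtA", step one produces "rCWCfDPPtA"; step two turns that into "RcwcFdppTa".

RcwcFdppTa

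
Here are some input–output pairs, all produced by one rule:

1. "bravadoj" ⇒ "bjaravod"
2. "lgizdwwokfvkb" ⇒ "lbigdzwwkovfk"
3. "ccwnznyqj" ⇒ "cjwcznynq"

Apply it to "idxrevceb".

ibxdercve

Rule — move the last character to the front, then swap each adjacent pair of characters (1↔2, 3↔4, ...).
So "idxrevceb" becomes "ibxdercve".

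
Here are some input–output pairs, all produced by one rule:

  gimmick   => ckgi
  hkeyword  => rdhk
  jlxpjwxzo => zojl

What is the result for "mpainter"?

ermp

Rule — move the last 2 characters to the front (rotate right by 2), then keep only the first 4 characters.
On "mpainter": the first step gives "ermpaint", and the second then gives "ermp".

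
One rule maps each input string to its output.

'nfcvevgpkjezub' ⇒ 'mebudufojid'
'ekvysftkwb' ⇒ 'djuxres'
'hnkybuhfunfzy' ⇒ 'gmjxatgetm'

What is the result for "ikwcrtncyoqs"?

hjvbqsmbx

Looking at the pairs, the operation is to shift every letter 1 place backward in the alphabet (wrapping around), then delete the last 3 characters.
On "ikwcrtncyoqs": the first step gives "hjvbqsmbxnpr", and the second then gives "hjvbqsmbx".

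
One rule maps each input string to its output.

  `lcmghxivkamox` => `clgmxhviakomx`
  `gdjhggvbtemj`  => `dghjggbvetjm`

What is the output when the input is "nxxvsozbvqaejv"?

Each output is the input with this applied: swap each adjacent pair of characters (1↔2, 3↔4, ...).
Doing the same to "nxxvsozbvqaejv": "xnvxosbzqveavj".

xnvxosbzqveavj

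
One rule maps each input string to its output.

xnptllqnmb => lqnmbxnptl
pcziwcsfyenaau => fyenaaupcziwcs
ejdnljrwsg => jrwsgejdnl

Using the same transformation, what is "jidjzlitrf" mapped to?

litrfjidjz

In each case the input is transformed by: swap the front and back halves of the string.
Applying that to "jidjzlitrf" gives "litrfjidjz".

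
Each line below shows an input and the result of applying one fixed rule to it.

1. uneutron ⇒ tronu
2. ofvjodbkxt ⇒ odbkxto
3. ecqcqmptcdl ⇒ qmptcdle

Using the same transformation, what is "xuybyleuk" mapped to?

The transformation: move the first character to the end, then delete the first 3 characters.
Working it through for "xuybyleuk": intermediate "uybyleukx", final "yleukx".

yleukx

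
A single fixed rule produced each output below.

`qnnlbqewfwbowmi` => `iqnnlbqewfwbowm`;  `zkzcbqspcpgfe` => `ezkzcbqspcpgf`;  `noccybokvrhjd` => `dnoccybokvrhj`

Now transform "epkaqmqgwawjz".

zepkaqmqgwawj

The rule is to move the last character to the front.
On "epkaqmqgwawjz" that produces "zepkaqmqgwawj".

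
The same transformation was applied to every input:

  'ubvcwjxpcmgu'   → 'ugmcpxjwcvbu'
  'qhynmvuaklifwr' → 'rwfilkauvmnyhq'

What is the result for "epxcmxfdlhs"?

The transformation: reverse the string.
Doing the same to "epxcmxfdlhs": "shldfxmcxpe".

shldfxmcxpe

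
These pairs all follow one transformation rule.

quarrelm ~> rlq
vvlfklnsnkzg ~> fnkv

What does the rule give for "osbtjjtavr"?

ttro

What's happening: keep one character in every 3, starting at position 1 (positions 1st, 4th, 7th, ...), then move the first character to the end.
Working it through for "osbtjjtavr": intermediate "ottr", final "ttro".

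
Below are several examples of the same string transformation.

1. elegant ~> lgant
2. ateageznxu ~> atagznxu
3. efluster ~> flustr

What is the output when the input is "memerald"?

Rule — remove every "e".
Doing the same to "memerald": "mmrald".

mmrald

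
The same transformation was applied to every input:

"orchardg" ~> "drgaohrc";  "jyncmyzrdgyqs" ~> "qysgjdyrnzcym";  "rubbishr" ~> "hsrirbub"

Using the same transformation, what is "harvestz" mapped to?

tszehvar

The rule is to move the last 2 characters to the front (rotate right by 2), then take characters alternately from the front and the back (1st, last, 2nd, 2nd-last, ...).
For "harvestz", step one produces "tzharves"; step two turns that into "tszehvar".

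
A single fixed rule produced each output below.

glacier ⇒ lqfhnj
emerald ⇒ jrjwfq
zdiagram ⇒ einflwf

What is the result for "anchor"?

What's happening: delete the last character, then shift every letter 5 places forward in the alphabet (wrapping around).
"anchor" → "ancho" → "fshmt".

fshmt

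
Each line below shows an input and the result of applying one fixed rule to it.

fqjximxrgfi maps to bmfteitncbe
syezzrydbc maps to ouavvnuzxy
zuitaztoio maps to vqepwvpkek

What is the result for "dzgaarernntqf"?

zvcwwnanjjpmb

What's happening: shift every letter 4 places backward in the alphabet (wrapping around).
So "dzgaarernntqf" becomes "zvcwwnanjjpmb".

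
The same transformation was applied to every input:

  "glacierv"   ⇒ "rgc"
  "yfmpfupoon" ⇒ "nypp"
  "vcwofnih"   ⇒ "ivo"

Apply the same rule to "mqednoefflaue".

emdel

What's happening: keep one character in every 3, starting at position 1 (positions 1st, 4th, 7th, ...), then move the last character to the front.
For "mqednoefflaue", step one produces "mdele"; step two turns that into "emdel".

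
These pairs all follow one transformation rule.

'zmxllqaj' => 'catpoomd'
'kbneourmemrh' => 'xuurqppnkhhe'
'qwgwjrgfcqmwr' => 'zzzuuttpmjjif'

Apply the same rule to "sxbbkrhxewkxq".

Rule — sort the characters into reverse alphabetical order, then shift every letter 3 places forward in the alphabet (wrapping around).
Working it through for "sxbbkrhxewkxq": intermediate "xxxwsrqkkhebb", final "aaazvutnnkhee".

aaazvutnnkhee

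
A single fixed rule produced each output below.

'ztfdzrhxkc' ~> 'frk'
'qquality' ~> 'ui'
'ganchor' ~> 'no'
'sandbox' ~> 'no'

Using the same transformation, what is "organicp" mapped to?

Rule — keep one character in every 3, starting at position 3 (positions 3rd, 6th, 9th, ...).
Doing the same to "organicp": "gi".

gi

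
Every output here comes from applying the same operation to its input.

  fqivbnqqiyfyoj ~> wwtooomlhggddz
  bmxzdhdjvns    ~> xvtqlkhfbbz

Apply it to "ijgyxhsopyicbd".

wwvqnmhggfebaz

In each case the input is transformed by: sort the characters into reverse alphabetical order, then shift every letter 2 places backward in the alphabet (wrapping around).
On "ijgyxhsopyicbd": the first step gives "yyxspojiihgdcb", and the second then gives "wwvqnmhggfebaz".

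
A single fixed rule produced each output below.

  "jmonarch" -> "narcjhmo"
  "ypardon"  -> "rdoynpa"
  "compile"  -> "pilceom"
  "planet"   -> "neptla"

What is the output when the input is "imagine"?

What's happening: swap the first and last characters, then move the first 3 characters to the end (rotate left by 3).
"imagine" → "giniema".

giniema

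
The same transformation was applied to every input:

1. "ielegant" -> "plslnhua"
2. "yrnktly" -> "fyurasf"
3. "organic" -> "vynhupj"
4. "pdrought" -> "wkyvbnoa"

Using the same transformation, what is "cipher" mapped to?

The transformation: shift every letter 7 places forward in the alphabet (wrapping around).
On "cipher" that produces "jpwoly".

jpwoly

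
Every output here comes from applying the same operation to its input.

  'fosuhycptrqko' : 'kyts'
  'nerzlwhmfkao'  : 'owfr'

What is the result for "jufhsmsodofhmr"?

Each output is the input with this applied: keep one character in every 3, starting at position 3 (positions 3rd, 6th, 9th, ...), then swap the first and last characters.
Working it through for "jufhsmsodofhmr": intermediate "fmdh", final "hmdf".

hmdf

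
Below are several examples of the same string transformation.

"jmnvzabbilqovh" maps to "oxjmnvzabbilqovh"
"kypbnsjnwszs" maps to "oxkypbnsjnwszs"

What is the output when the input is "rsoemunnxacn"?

Each output is the input with this applied: prepend "ox".
Doing the same to "rsoemunnxacn": "oxrsoemunnxacn".

oxrsoemunnxacn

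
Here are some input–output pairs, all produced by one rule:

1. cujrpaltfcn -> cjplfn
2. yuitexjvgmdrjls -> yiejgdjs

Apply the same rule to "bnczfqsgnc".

Looking at the pairs, the operation is to keep every other character starting from the first (positions 1st, 3rd, 5th, ...).
On "bnczfqsgnc" that produces "bcfsn".

bcfsn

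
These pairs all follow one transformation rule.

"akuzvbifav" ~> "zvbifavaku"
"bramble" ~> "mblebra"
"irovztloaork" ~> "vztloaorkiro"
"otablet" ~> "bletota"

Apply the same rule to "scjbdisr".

bdisrscj

Each output is the input with this applied: move the first 3 characters to the end (rotate left by 3).
Applying that to "scjbdisr" gives "bdisrscj".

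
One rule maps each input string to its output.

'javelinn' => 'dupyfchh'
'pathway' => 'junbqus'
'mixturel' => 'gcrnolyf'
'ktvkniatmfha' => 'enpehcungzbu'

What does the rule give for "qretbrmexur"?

klynvlgyrol

Each output is the input with this applied: shift every letter 6 places backward in the alphabet (wrapping around).
On "qretbrmexur" that produces "klynvlgyrol".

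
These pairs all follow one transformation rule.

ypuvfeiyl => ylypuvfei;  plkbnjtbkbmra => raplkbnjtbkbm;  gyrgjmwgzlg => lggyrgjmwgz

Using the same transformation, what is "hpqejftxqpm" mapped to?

pmhpqejftxq

Each output is the input with this applied: move the last 2 characters to the front (rotate right by 2).
Applying that to "hpqejftxqpm" gives "pmhpqejftxq".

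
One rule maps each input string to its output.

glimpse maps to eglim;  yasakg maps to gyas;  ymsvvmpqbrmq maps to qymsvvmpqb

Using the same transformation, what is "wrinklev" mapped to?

vwrink

The transformation: move the last character to the front, then delete the last 2 characters.
For "wrinklev", step one produces "vwrinkle"; step two turns that into "vwrink".
(Check on "yasakg": → "gyasak" → "gyas" ✓)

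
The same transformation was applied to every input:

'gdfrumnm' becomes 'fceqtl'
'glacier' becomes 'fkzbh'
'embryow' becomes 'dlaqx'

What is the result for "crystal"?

Each output is the input with this applied: delete the last 2 characters, then shift every letter 1 place backward in the alphabet (wrapping around).
On "crystal": the first step gives "cryst", and the second then gives "bqxrs".

bqxrs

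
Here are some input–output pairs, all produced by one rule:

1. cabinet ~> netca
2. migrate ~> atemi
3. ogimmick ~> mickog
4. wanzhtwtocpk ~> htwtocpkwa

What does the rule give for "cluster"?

tercl

What's happening: move the first 2 characters to the end (rotate left by 2), then delete the first 2 characters.
For "cluster", step one produces "ustercl"; step two turns that into "tercl".
(Check on "cabinet": → "binetca" → "netca" ✓)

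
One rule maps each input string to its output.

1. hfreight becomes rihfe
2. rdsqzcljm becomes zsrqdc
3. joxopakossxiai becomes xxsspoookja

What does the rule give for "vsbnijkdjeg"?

The pattern: delete the last 3 characters, then sort the characters into reverse alphabetical order.
For "vsbnijkdjeg", step one produces "vsbnijkd"; step two turns that into "vsnkjidb".

vsnkjidb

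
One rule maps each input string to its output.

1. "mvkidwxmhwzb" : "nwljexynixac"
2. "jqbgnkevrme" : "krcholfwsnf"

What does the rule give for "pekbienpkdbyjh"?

qflcjfoqleczki

Looking at the pairs, the operation is to shift every letter 1 place forward in the alphabet (wrapping around).
For "pekbienpkdbyjh" the result is "qflcjfoqleczki".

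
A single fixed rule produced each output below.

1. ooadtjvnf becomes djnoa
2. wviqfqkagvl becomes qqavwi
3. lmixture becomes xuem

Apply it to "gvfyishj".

In each case the input is transformed by: move the first 3 characters to the end (rotate left by 3), then keep every other character starting from the first (positions 1st, 3rd, 5th, ...).
So "gvfyishj" becomes "ysjv".
(Check on "ooadtjvnf": → "dtjvnfooa" → "djnoa" ✓)

ysjv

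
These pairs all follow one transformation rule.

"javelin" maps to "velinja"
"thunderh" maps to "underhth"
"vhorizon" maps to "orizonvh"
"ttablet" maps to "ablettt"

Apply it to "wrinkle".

inklewr

The transformation: move the first 2 characters to the end (rotate left by 2).
On "wrinkle" that produces "inklewr".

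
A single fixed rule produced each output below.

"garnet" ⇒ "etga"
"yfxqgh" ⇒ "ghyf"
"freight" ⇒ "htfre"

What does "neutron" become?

onneu

What's happening: move the last 2 characters to the front (rotate right by 2), then delete the last 2 characters.
On "neutron": the first step gives "onneutr", and the second then gives "onneu".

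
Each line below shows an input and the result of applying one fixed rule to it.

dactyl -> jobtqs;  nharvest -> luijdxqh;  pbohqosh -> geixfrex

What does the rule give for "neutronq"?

The transformation: swap the front and back halves of the string, then shift every letter 10 places backward in the alphabet (wrapping around).
Working it through for "neutronq": intermediate "ronqneut", final "hedgdukj".

hedgdukj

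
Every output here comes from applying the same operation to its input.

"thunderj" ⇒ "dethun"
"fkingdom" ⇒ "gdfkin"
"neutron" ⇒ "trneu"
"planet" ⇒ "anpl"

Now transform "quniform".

Rule — delete the last 2 characters, then move the last 2 characters to the front (rotate right by 2).
Working it through for "quniform": intermediate "qunifo", final "foquni".

foquni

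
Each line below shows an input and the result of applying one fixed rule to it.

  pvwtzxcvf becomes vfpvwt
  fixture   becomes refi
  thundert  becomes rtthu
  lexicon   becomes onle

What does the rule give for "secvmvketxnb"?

nbsecvmvk

The pattern: move the last 2 characters to the front (rotate right by 2), then delete the last 3 characters.
Working it through for "secvmvketxnb": intermediate "nbsecvmvketx", final "nbsecvmvk".
(Check on "fixture": → "refixtu" → "refi" ✓)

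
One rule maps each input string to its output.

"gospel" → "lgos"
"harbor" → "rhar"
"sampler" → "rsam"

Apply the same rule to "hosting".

ghos

The rule is to move the last character to the front, then keep only the first 4 characters.
On "hosting": the first step gives "ghostin", and the second then gives "ghos".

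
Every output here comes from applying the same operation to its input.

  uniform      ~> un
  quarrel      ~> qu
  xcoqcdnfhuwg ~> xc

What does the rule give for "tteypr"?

tt

Rule — keep only the first 2 characters.
Applying that to "tteypr" gives "tt".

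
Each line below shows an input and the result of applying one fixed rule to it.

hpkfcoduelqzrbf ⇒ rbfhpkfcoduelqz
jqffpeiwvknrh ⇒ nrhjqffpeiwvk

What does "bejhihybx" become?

Each output is the input with this applied: move the last 3 characters to the front (rotate right by 3).
On "bejhihybx" that produces "ybxbejhih".

ybxbejhih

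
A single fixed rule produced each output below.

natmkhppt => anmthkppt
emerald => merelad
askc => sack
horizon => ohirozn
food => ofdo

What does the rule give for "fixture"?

iftxrue

The rule is to swap each adjacent pair of characters (1↔2, 3↔4, ...).
"fixture" → "iftxrue".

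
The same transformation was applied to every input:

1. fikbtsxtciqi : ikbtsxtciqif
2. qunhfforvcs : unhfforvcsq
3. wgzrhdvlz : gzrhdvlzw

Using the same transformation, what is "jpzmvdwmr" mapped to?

pzmvdwmrj

In each case the input is transformed by: move the first character to the end.
Doing the same to "jpzmvdwmr": "pzmvdwmrj".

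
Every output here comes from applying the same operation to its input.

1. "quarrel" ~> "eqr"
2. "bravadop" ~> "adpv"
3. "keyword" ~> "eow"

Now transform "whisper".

The transformation: sort the characters into alphabetical order, then keep every other character starting from the second (positions 2nd, 4th, 6th, ...).
For "whisper", step one produces "ehiprsw"; step two turns that into "hps".
(Check on "bravadop": → "aabdoprv" → "adpv" ✓)

hps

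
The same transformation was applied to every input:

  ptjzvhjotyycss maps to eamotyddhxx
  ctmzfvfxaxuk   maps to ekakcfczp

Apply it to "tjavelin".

Each output is the input with this applied: delete the first 3 characters, then shift every letter 5 places forward in the alphabet (wrapping around).
Working it through for "tjavelin": intermediate "velin", final "ajqns".

ajqns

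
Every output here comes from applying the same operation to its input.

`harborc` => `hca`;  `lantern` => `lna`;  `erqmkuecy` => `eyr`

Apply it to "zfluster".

zrf

The pattern: take characters alternately from the front and the back (1st, last, 2nd, 2nd-last, ...), then keep only the first 3 characters.
Starting from "zfluster": after the first operation, "zrfeltus"; after the second, "zrf".
(Check on "harborc": → "hcarrob" → "hca" ✓)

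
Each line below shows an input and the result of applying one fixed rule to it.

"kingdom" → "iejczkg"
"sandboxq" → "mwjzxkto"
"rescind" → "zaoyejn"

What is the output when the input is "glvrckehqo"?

The pattern: swap the first and last characters, then shift every letter 4 places backward in the alphabet (wrapping around).
On "glvrckehqo" that produces "khrnygadmc".

khrnygadmc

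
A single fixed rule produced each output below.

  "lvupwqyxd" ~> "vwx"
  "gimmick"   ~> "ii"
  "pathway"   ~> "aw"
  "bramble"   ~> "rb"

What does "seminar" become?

Each output is the input with this applied: keep one character in every 3, starting at position 2 (positions 2nd, 5th, 8th, ...).
So "seminar" becomes "en".

en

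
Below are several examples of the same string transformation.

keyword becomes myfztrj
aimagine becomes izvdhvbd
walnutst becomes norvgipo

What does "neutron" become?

Each output is the input with this applied: move the last 2 characters to the front (rotate right by 2), then shift every letter 5 places backward in the alphabet (wrapping around).
Working it through for "neutron": intermediate "onneutr", final "jiizpom".
(Check on "aimagine": → "neaimagi" → "izvdhvbd" ✓)

jiizpom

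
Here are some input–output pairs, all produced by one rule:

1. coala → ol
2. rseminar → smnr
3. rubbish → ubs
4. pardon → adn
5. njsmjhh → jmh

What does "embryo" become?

Looking at the pairs, the operation is to keep every other character starting from the second (positions 2nd, 4th, 6th, ...).
On "embryo" that produces "mro".

mro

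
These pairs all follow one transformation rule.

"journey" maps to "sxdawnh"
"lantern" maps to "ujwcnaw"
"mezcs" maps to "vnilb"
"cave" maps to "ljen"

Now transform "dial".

The pattern: shift every letter 9 places forward in the alphabet (wrapping around).
So "dial" becomes "mrju".

mrju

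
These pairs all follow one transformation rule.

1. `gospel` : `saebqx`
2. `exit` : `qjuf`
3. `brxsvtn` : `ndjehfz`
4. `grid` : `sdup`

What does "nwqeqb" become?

zicqcn

Looking at the pairs, the operation is to shift every letter 12 places forward in the alphabet (wrapping around).
"nwqeqb" → "zicqcn".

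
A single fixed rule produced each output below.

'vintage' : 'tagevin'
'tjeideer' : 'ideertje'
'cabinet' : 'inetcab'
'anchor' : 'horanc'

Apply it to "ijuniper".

niperiju

Each output is the input with this applied: move the first 3 characters to the end (rotate left by 3).
So "ijuniper" becomes "niperiju".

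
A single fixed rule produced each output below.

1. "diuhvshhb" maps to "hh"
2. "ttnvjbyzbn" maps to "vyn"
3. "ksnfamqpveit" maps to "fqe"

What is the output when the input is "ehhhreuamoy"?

In each case the input is transformed by: delete the first 2 characters, then keep one character in every 3, starting at position 2 (positions 2nd, 5th, 8th, ...).
"ehhhreuamoy" → "hhreuamoy" → "huo".

huo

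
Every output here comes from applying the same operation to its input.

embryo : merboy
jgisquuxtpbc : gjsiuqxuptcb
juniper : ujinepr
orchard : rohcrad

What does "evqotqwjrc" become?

veoqqtjwcr

What's happening: swap each adjacent pair of characters (1↔2, 3↔4, ...).
Applying that to "evqotqwjrc" gives "veoqqtjwcr".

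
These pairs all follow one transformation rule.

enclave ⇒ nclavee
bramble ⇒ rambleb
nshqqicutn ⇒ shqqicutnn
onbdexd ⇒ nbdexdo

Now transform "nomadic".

omadicn

Rule — move the first character to the end.
For "nomadic" the result is "omadicn".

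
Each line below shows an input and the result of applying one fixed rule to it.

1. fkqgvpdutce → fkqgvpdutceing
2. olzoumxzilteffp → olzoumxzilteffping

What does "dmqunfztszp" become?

What's happening: append "ing".
On "dmqunfztszp" that produces "dmqunfztszping".

dmqunfztszping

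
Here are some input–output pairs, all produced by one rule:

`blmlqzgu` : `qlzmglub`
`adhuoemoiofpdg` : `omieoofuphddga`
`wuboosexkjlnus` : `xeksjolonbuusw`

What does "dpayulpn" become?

Each output is the input with this applied: swap the front and back halves of the string, then take characters alternately from the front and the back (1st, last, 2nd, 2nd-last, ...).
Applying both steps to "dpayulpn": "ulpndpay", then "uylappnd".

uylappnd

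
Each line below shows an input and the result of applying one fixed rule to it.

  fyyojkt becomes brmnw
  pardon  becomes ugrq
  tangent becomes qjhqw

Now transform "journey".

xuqhb

The pattern: shift every letter 3 places forward in the alphabet (wrapping around), then delete the first 2 characters.
Applying both steps to "journey": "mrxuqhb", then "xuqhb".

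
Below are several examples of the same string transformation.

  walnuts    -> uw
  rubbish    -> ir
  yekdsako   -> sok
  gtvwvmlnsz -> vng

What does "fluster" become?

Rule — move the first 3 characters to the end (rotate left by 3), then keep one character in every 3, starting at position 2 (positions 2nd, 5th, 8th, ...).
On "fluster": the first step gives "sterflu", and the second then gives "tf".

tf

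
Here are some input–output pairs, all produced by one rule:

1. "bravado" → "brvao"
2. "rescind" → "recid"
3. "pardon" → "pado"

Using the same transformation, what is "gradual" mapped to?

grdul

Each output is the input with this applied: double every character, then keep one character in every 3, starting at position 1 (positions 1st, 4th, 7th, ...).
So "gradual" becomes "grdul".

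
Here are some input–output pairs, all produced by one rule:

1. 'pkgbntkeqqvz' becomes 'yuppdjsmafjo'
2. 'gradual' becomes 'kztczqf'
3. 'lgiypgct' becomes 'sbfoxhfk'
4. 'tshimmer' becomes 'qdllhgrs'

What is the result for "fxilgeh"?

gdfkhwe

The pattern: shift every letter 1 place backward in the alphabet (wrapping around), then reverse the string.
Working it through for "fxilgeh": intermediate "ewhkfdg", final "gdfkhwe".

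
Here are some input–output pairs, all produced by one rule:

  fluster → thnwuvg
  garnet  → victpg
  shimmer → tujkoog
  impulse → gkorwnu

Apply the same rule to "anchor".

The rule is to shift every letter 2 places forward in the alphabet (wrapping around), then move the last character to the front.
Working it through for "anchor": intermediate "cpejqt", final "tcpejq".
(Check on "garnet": → "ictpgv" → "victpg" ✓)

tcpejq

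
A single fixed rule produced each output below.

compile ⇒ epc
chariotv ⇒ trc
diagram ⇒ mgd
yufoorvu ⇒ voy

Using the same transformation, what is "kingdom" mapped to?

The pattern: keep one character in every 3, starting at position 1 (positions 1st, 4th, 7th, ...), then reverse the string.
On "kingdom": the first step gives "kgm", and the second then gives "mgk".

mgk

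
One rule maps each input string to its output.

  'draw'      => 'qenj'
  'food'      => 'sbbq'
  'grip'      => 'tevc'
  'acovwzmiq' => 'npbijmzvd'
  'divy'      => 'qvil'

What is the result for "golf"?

tbys

In each case the input is transformed by: shift every letter 13 places forward in the alphabet (wrapping around) — i.e. ROT13.
Applying that to "golf" gives "tbys".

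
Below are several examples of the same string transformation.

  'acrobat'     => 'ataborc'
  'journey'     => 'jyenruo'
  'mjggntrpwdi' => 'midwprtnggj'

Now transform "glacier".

greical

In each case the input is transformed by: reverse the string, then move the last character to the front.
Starting from "glacier": after the first operation, "reicalg"; after the second, "greical".
(Check on "acrobat": → "taborca" → "ataborc" ✓)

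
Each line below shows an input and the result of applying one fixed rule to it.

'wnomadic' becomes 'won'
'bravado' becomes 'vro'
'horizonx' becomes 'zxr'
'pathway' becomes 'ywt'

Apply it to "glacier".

Looking at the pairs, the operation is to sort the characters into reverse alphabetical order, then keep only the first 3 characters.
"glacier" → "rligeca" → "rli".

rli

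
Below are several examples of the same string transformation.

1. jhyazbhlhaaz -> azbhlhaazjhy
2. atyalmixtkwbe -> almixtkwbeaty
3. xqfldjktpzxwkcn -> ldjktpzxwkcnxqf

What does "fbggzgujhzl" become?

gzgujhzlfbg

Rule — move the first 3 characters to the end (rotate left by 3).
For "fbggzgujhzl" the result is "gzgujhzlfbg".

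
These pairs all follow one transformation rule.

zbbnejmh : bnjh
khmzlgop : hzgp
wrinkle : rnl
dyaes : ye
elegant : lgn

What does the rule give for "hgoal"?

The pattern: keep every other character starting from the second (positions 2nd, 4th, 6th, ...).
On "hgoal" that produces "ga".

ga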